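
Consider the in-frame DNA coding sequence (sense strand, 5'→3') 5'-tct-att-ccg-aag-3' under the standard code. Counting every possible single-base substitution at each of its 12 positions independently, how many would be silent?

Codon 1 (TCT, Ser): 3 synonymous substitutions.
Codon 2 (ATT, Ile): 2 synonymous substitutions.
Codon 3 (CCG, Pro): 3 synonymous substitutions.
Codon 4 (AAG, Lys): 1 synonymous substitution.
Total: 3 + 2 + 3 + 1 = 9.

9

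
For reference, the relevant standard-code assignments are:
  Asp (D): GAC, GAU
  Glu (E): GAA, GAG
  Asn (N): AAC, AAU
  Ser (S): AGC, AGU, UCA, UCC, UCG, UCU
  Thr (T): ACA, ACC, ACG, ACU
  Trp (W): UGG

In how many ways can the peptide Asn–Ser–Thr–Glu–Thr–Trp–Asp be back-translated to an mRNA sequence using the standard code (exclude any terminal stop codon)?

768

Asn: 2 codons.
Ser: 6 codons.
Thr: 4 codons.
Glu: 2 codons.
Thr: 4 codons.
Trp: 1 codon.
Asp: 2 codons.
2 × 6 × 4 × 2 × 4 × 1 × 2 = 768.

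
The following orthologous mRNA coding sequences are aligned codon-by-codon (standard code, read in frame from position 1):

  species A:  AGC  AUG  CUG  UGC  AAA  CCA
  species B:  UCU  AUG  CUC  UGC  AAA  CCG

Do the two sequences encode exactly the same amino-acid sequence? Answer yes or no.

yes

Codon 1: AGC Ser / UCU Ser — synonymous.
Codon 2: AUG Met / AUG Met — identical.
Codon 3: CUG Leu / CUC Leu — synonymous.
Codon 4: UGC Cys / UGC Cys — identical.
Codon 5: AAA Lys / AAA Lys — identical.
Codon 6: CCA Pro / CCG Pro — synonymous.
Nonsynonymous differences: 0 → same protein.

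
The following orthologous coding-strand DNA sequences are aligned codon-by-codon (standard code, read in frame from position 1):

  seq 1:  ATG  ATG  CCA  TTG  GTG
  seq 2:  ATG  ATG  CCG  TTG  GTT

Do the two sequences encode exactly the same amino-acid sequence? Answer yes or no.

Codon 1: ATG Met / ATG Met — identical.
Codon 2: ATG Met / ATG Met — identical.
Codon 3: CCA Pro / CCG Pro — synonymous.
Codon 4: TTG Leu / TTG Leu — identical.
Codon 5: GTG Val / GTT Val — synonymous.
Nonsynonymous differences: 0 → same protein.

yes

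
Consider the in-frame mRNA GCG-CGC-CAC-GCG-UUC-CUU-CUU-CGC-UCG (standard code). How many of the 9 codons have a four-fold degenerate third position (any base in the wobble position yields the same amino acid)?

Codon 1 GCG (Ala): third position 4-fold.
Codon 2 CGC (Arg): third position 4-fold.
Codon 3 CAC (His): third position 2-fold.
Codon 4 GCG (Ala): third position 4-fold.
Codon 5 UUC (Phe): third position 2-fold.
Codon 6 CUU (Leu): third position 4-fold.
Codon 7 CUU (Leu): third position 4-fold.
Codon 8 CGC (Arg): third position 4-fold.
Codon 9 UCG (Ser): third position 4-fold.
Four-fold degenerate third positions: 7.

7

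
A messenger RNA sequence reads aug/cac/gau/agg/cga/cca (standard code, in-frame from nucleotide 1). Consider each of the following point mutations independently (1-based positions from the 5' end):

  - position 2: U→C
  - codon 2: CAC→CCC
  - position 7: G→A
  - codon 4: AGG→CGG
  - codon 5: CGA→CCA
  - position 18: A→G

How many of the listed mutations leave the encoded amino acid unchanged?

Codon 1: AUG (Met) → ACG (Thr) — missense.
Codon 2: CAC (His) → CCC (Pro) — missense.
Codon 3: GAU (Asp) → AAU (Asn) — missense.
Codon 4: AGG (Arg) → CGG (Arg) — synonymous.
Codon 5: CGA (Arg) → CCA (Pro) — missense.
Codon 6: CCA (Pro) → CCG (Pro) — synonymous.
Synonymous: 2 of 6.

2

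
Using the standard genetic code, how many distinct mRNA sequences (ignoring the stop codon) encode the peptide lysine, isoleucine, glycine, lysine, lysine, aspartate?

192

Lys: 2 codons.
Ile: 3 codons.
Gly: 4 codons.
Lys: 2 codons.
Lys: 2 codons.
Asp: 2 codons.
2 × 3 × 4 × 2 × 2 × 2 = 192.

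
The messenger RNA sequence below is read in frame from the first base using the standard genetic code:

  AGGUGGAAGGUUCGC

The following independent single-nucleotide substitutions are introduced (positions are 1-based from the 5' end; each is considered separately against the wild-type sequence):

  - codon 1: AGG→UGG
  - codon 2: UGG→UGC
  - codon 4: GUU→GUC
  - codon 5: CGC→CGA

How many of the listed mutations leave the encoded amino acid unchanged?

2

Codon 1: AGG (Arg) → UGG (Trp) — missense.
Codon 2: UGG (Trp) → UGC (Cys) — missense.
Codon 4: GUU (Val) → GUC (Val) — synonymous.
Codon 5: CGC (Arg) → CGA (Arg) — synonymous.
Synonymous: 2 of 4.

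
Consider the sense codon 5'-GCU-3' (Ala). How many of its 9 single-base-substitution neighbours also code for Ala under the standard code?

3

Position 1: none → 0 synonymous.
Position 2: none → 0 synonymous.
Position 3: GCC, GCA, GCG → 3 synonymous.
Total: 0 + 0 + 3 = 3.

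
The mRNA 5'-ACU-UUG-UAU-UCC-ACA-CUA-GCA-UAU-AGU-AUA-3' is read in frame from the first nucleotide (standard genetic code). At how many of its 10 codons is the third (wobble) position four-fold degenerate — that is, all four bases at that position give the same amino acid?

5

Codon 1 ACU (Thr): third position 4-fold.
Codon 2 UUG (Leu): third position 2-fold.
Codon 3 UAU (Tyr): third position 2-fold.
Codon 4 UCC (Ser): third position 4-fold.
Codon 5 ACA (Thr): third position 4-fold.
Codon 6 CUA (Leu): third position 4-fold.
Codon 7 GCA (Ala): third position 4-fold.
Codon 8 UAU (Tyr): third position 2-fold.
Codon 9 AGU (Ser): third position 2-fold.
Codon 10 AUA (Ile): third position 3-fold.
Four-fold degenerate third positions: 5.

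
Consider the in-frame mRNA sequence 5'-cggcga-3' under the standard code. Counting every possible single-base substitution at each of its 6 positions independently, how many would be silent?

8

Codon 1 (CGG, Arg): 4 synonymous substitutions.
Codon 2 (CGA, Arg): 4 synonymous substitutions.
Total: 4 + 4 = 8.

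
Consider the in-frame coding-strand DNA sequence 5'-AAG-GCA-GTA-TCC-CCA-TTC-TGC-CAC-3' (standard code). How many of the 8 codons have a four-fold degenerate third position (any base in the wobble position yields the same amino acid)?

Codon 1 AAG (Lys): third position 2-fold.
Codon 2 GCA (Ala): third position 4-fold.
Codon 3 GTA (Val): third position 4-fold.
Codon 4 TCC (Ser): third position 4-fold.
Codon 5 CCA (Pro): third position 4-fold.
Codon 6 TTC (Phe): third position 2-fold.
Codon 7 TGC (Cys): third position 2-fold.
Codon 8 CAC (His): third position 2-fold.
Four-fold degenerate third positions: 4.

4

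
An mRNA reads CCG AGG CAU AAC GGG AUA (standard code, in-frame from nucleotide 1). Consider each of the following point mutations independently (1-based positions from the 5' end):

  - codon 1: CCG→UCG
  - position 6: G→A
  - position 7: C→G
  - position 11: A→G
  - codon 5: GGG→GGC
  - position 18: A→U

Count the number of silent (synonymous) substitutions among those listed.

Codon 1: CCG (Pro) → UCG (Ser) — missense.
Codon 2: AGG (Arg) → AGA (Arg) — synonymous.
Codon 3: CAU (His) → GAU (Asp) — missense.
Codon 4: AAC (Asn) → AGC (Ser) — missense.
Codon 5: GGG (Gly) → GGC (Gly) — synonymous.
Codon 6: AUA (Ile) → AUU (Ile) — synonymous.
Synonymous: 3 of 6.

3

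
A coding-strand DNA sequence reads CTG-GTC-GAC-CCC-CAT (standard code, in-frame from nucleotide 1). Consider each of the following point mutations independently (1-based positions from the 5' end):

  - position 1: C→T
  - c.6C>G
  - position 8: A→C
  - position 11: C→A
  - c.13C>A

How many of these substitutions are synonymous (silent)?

Codon 1: CTG (Leu) → TTG (Leu) — synonymous.
Codon 2: GTC (Val) → GTG (Val) — synonymous.
Codon 3: GAC (Asp) → GCC (Ala) — missense.
Codon 4: CCC (Pro) → CAC (His) — missense.
Codon 5: CAT (His) → AAT (Asn) — missense.
Synonymous: 2 of 5.

2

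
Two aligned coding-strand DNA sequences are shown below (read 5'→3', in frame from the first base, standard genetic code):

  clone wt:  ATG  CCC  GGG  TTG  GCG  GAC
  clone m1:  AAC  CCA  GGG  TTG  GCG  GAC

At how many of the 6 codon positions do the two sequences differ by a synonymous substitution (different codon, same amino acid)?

Codon 1: ATG Met / AAC Asn — nonsynonymous.
Codon 2: CCC Pro / CCA Pro — synonymous.
Codon 3: GGG Gly / GGG Gly — identical.
Codon 4: TTG Leu / TTG Leu — identical.
Codon 5: GCG Ala / GCG Ala — identical.
Codon 6: GAC Asp / GAC Asp — identical.
Synonymous differences: 1.

1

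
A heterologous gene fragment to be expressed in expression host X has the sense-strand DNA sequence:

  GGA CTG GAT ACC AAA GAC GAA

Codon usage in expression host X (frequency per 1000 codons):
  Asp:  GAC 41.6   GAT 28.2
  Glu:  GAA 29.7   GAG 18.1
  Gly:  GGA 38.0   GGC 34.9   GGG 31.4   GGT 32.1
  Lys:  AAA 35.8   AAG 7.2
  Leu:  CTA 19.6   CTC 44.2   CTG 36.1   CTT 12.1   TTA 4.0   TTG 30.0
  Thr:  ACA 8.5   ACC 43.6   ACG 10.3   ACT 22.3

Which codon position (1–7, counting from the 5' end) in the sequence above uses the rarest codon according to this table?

3

Codon 1 GGA (Gly): 38.0 per 1000.
Codon 2 CTG (Leu): 36.1 per 1000.
Codon 3 GAT (Asp): 28.2 per 1000.
Codon 4 ACC (Thr): 43.6 per 1000.
Codon 5 AAA (Lys): 35.8 per 1000.
Codon 6 GAC (Asp): 41.6 per 1000.
Codon 7 GAA (Glu): 29.7 per 1000.
Lowest frequency is 28.2 at codon 3.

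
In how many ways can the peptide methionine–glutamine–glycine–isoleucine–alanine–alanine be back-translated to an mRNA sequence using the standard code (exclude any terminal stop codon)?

384

Met: 1 codon.
Gln: 2 codons.
Gly: 4 codons.
Ile: 3 codons.
Ala: 4 codons.
Ala: 4 codons.
1 × 2 × 4 × 3 × 4 × 4 = 384.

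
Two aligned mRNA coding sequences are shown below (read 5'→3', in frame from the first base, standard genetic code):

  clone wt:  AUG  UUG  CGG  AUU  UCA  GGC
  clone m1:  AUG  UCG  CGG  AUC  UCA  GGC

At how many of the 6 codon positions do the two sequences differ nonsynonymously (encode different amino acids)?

1

Codon 1: AUG Met / AUG Met — identical.
Codon 2: UUG Leu / UCG Ser — nonsynonymous.
Codon 3: CGG Arg / CGG Arg — identical.
Codon 4: AUU Ile / AUC Ile — synonymous.
Codon 5: UCA Ser / UCA Ser — identical.
Codon 6: GGC Gly / GGC Gly — identical.
Nonsynonymous differences: 1.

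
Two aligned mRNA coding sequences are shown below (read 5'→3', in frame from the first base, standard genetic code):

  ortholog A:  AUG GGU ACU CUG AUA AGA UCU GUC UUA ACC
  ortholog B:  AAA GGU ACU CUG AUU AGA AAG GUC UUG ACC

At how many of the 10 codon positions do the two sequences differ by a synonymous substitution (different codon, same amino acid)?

Codon 1: AUG Met / AAA Lys — nonsynonymous.
Codon 2: GGU Gly / GGU Gly — identical.
Codon 3: ACU Thr / ACU Thr — identical.
Codon 4: CUG Leu / CUG Leu — identical.
Codon 5: AUA Ile / AUU Ile — synonymous.
Codon 6: AGA Arg / AGA Arg — identical.
Codon 7: UCU Ser / AAG Lys — nonsynonymous.
Codon 8: GUC Val / GUC Val — identical.
Codon 9: UUA Leu / UUG Leu — synonymous.
Codon 10: ACC Thr / ACC Thr — identical.
Synonymous differences: 2.

2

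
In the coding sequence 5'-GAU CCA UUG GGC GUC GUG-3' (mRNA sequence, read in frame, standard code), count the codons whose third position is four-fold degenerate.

4

Codon 1 GAU (Asp): third position 2-fold.
Codon 2 CCA (Pro): third position 4-fold.
Codon 3 UUG (Leu): third position 2-fold.
Codon 4 GGC (Gly): third position 4-fold.
Codon 5 GUC (Val): third position 4-fold.
Codon 6 GUG (Val): third position 4-fold.
Four-fold degenerate third positions: 4.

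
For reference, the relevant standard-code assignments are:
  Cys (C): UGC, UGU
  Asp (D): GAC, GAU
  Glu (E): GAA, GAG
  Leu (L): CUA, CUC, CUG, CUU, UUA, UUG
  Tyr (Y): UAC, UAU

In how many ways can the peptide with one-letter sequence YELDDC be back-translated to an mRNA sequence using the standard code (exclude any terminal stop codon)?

192

Tyr: 2 codons.
Glu: 2 codons.
Leu: 6 codons.
Asp: 2 codons.
Asp: 2 codons.
Cys: 2 codons.
2 × 2 × 6 × 2 × 2 × 2 = 192.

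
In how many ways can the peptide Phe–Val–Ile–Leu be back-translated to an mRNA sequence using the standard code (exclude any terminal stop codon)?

Phe: 2 codons.
Val: 4 codons.
Ile: 3 codons.
Leu: 6 codons.
2 × 4 × 3 × 6 = 144.

144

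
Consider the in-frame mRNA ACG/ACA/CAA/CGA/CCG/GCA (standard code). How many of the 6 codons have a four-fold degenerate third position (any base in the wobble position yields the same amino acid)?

Codon 1 ACG (Thr): third position 4-fold.
Codon 2 ACA (Thr): third position 4-fold.
Codon 3 CAA (Gln): third position 2-fold.
Codon 4 CGA (Arg): third position 4-fold.
Codon 5 CCG (Pro): third position 4-fold.
Codon 6 GCA (Ala): third position 4-fold.
Four-fold degenerate third positions: 5.

5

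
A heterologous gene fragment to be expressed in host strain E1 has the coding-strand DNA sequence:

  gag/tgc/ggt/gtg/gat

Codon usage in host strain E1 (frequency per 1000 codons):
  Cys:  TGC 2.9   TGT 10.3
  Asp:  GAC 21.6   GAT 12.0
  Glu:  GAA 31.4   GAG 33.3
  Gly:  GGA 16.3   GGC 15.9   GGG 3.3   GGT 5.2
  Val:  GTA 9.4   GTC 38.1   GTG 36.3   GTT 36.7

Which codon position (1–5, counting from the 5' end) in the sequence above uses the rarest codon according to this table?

2

Codon 1 GAG (Glu): 33.3 per 1000.
Codon 2 TGC (Cys): 2.9 per 1000.
Codon 3 GGT (Gly): 5.2 per 1000.
Codon 4 GTG (Val): 36.3 per 1000.
Codon 5 GAT (Asp): 12.0 per 1000.
Lowest frequency is 2.9 at codon 2.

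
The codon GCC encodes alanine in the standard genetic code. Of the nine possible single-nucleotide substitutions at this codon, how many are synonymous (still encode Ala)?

3

Position 1: none → 0 synonymous.
Position 2: none → 0 synonymous.
Position 3: GCT, GCA, GCG → 3 synonymous.
Total: 0 + 0 + 3 = 3.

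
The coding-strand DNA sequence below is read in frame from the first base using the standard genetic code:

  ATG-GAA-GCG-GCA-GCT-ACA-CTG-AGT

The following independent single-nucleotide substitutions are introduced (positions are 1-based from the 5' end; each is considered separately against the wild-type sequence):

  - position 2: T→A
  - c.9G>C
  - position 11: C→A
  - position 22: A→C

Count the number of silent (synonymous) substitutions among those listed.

1

Codon 1: ATG (Met) → AAG (Lys) — missense.
Codon 3: GCG (Ala) → GCC (Ala) — synonymous.
Codon 4: GCA (Ala) → GAA (Glu) — missense.
Codon 8: AGT (Ser) → CGT (Arg) — missense.
Synonymous: 1 of 4.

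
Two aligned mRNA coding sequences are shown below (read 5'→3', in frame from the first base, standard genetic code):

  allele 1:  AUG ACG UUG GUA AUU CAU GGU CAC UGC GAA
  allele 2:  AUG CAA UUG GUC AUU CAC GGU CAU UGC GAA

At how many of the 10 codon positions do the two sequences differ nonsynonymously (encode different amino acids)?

1

Codon 1: AUG Met / AUG Met — identical.
Codon 2: ACG Thr / CAA Gln — nonsynonymous.
Codon 3: UUG Leu / UUG Leu — identical.
Codon 4: GUA Val / GUC Val — synonymous.
Codon 5: AUU Ile / AUU Ile — identical.
Codon 6: CAU His / CAC His — synonymous.
Codon 7: GGU Gly / GGU Gly — identical.
Codon 8: CAC His / CAU His — synonymous.
Codon 9: UGC Cys / UGC Cys — identical.
Codon 10: GAA Glu / GAA Glu — identical.
Nonsynonymous differences: 1.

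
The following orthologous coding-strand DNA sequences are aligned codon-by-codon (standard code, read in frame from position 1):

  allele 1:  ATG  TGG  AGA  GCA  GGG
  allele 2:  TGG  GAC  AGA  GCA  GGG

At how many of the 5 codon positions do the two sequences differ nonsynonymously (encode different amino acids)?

Codon 1: ATG Met / TGG Trp — nonsynonymous.
Codon 2: TGG Trp / GAC Asp — nonsynonymous.
Codon 3: AGA Arg / AGA Arg — identical.
Codon 4: GCA Ala / GCA Ala — identical.
Codon 5: GGG Gly / GGG Gly — identical.
Nonsynonymous differences: 2.

2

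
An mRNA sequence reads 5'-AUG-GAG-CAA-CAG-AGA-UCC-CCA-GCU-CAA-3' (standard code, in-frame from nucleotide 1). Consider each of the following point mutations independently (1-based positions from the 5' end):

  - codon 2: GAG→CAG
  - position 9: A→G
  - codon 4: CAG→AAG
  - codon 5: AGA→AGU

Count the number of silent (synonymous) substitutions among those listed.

1

Codon 2: GAG (Glu) → CAG (Gln) — missense.
Codon 3: CAA (Gln) → CAG (Gln) — synonymous.
Codon 4: CAG (Gln) → AAG (Lys) — missense.
Codon 5: AGA (Arg) → AGU (Ser) — missense.
Synonymous: 1 of 4.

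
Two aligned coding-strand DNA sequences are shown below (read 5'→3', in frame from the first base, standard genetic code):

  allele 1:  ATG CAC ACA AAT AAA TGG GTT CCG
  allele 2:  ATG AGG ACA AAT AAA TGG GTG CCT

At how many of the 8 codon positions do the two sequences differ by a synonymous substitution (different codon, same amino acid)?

2

Codon 1: ATG Met / ATG Met — identical.
Codon 2: CAC His / AGG Arg — nonsynonymous.
Codon 3: ACA Thr / ACA Thr — identical.
Codon 4: AAT Asn / AAT Asn — identical.
Codon 5: AAA Lys / AAA Lys — identical.
Codon 6: TGG Trp / TGG Trp — identical.
Codon 7: GTT Val / GTG Val — synonymous.
Codon 8: CCG Pro / CCT Pro — synonymous.
Synonymous differences: 2.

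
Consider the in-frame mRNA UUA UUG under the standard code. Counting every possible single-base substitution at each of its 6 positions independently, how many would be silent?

4

Codon 1 (UUA, Leu): 2 synonymous substitutions.
Codon 2 (UUG, Leu): 2 synonymous substitutions.
Total: 2 + 2 = 4.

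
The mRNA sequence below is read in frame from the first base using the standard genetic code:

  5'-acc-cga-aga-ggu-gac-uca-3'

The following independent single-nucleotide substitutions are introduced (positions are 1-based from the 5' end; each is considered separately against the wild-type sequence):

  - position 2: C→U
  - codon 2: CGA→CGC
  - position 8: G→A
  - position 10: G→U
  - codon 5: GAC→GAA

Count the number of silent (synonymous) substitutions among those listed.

1

Codon 1: ACC (Thr) → AUC (Ile) — missense.
Codon 2: CGA (Arg) → CGC (Arg) — synonymous.
Codon 3: AGA (Arg) → AAA (Lys) — missense.
Codon 4: GGU (Gly) → UGU (Cys) — missense.
Codon 5: GAC (Asp) → GAA (Glu) — missense.
Synonymous: 1 of 5.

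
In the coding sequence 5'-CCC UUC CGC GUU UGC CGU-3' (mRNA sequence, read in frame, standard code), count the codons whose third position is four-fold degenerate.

Codon 1 CCC (Pro): third position 4-fold.
Codon 2 UUC (Phe): third position 2-fold.
Codon 3 CGC (Arg): third position 4-fold.
Codon 4 GUU (Val): third position 4-fold.
Codon 5 UGC (Cys): third position 2-fold.
Codon 6 CGU (Arg): third position 4-fold.
Four-fold degenerate third positions: 4.

4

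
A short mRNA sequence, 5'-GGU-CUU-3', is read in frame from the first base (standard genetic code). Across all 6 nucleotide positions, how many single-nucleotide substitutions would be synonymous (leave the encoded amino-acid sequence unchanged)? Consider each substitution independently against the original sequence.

Codon 1 (GGU, Gly): 3 synonymous substitutions.
Codon 2 (CUU, Leu): 3 synonymous substitutions.
Total: 3 + 3 = 6.

6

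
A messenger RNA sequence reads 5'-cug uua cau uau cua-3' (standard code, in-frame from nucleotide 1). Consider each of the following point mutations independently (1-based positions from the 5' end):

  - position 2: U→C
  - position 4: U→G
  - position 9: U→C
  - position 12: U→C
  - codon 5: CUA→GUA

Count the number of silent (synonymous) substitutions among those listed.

2

Codon 1: CUG (Leu) → CCG (Pro) — missense.
Codon 2: UUA (Leu) → GUA (Val) — missense.
Codon 3: CAU (His) → CAC (His) — synonymous.
Codon 4: UAU (Tyr) → UAC (Tyr) — synonymous.
Codon 5: CUA (Leu) → GUA (Val) — missense.
Synonymous: 2 of 5.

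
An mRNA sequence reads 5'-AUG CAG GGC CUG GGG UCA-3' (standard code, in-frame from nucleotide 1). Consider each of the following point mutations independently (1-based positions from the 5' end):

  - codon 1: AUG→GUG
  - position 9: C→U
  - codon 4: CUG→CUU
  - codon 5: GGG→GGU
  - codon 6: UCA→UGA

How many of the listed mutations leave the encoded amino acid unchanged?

Codon 1: AUG (Met) → GUG (Val) — missense.
Codon 3: GGC (Gly) → GGU (Gly) — synonymous.
Codon 4: CUG (Leu) → CUU (Leu) — synonymous.
Codon 5: GGG (Gly) → GGU (Gly) — synonymous.
Codon 6: UCA (Ser) → UGA (Stop) — nonsense.
Synonymous: 3 of 5.

3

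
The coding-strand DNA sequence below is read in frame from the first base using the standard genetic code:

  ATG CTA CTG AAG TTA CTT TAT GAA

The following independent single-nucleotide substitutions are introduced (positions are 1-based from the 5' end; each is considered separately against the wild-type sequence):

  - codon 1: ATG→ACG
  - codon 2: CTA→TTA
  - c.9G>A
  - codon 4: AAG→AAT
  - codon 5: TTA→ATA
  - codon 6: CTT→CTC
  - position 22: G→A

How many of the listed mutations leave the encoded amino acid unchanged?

Codon 1: ATG (Met) → ACG (Thr) — missense.
Codon 2: CTA (Leu) → TTA (Leu) — synonymous.
Codon 3: CTG (Leu) → CTA (Leu) — synonymous.
Codon 4: AAG (Lys) → AAT (Asn) — missense.
Codon 5: TTA (Leu) → ATA (Ile) — missense.
Codon 6: CTT (Leu) → CTC (Leu) — synonymous.
Codon 8: GAA (Glu) → AAA (Lys) — missense.
Synonymous: 3 of 7.

3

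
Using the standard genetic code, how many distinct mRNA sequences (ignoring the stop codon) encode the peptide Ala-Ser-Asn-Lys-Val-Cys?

Ala: 4 codons.
Ser: 6 codons.
Asn: 2 codons.
Lys: 2 codons.
Val: 4 codons.
Cys: 2 codons.
4 × 6 × 2 × 2 × 4 × 2 = 768.

768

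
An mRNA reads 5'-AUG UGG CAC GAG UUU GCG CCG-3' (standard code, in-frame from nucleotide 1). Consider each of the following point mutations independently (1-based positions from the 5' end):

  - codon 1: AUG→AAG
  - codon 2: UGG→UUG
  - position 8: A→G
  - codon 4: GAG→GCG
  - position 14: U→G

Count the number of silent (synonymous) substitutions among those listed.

0

Codon 1: AUG (Met) → AAG (Lys) — missense.
Codon 2: UGG (Trp) → UUG (Leu) — missense.
Codon 3: CAC (His) → CGC (Arg) — missense.
Codon 4: GAG (Glu) → GCG (Ala) — missense.
Codon 5: UUU (Phe) → UGU (Cys) — missense.
Synonymous: 0 of 5.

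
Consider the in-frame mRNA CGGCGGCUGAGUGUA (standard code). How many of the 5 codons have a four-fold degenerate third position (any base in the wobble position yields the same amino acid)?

Codon 1 CGG (Arg): third position 4-fold.
Codon 2 CGG (Arg): third position 4-fold.
Codon 3 CUG (Leu): third position 4-fold.
Codon 4 AGU (Ser): third position 2-fold.
Codon 5 GUA (Val): third position 4-fold.
Four-fold degenerate third positions: 4.

4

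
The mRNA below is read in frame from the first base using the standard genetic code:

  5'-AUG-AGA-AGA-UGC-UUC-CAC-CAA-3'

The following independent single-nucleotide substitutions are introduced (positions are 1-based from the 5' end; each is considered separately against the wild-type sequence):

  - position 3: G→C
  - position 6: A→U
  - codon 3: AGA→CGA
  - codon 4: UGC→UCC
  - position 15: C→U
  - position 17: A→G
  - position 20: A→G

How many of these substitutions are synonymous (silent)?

2

Codon 1: AUG (Met) → AUC (Ile) — missense.
Codon 2: AGA (Arg) → AGU (Ser) — missense.
Codon 3: AGA (Arg) → CGA (Arg) — synonymous.
Codon 4: UGC (Cys) → UCC (Ser) — missense.
Codon 5: UUC (Phe) → UUU (Phe) — synonymous.
Codon 6: CAC (His) → CGC (Arg) — missense.
Codon 7: CAA (Gln) → CGA (Arg) — missense.
Synonymous: 2 of 7.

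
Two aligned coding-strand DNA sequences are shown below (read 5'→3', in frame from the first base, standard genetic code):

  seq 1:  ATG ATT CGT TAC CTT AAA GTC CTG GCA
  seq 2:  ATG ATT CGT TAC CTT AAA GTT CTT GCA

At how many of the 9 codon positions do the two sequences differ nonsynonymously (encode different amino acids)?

0

Codon 1: ATG Met / ATG Met — identical.
Codon 2: ATT Ile / ATT Ile — identical.
Codon 3: CGT Arg / CGT Arg — identical.
Codon 4: TAC Tyr / TAC Tyr — identical.
Codon 5: CTT Leu / CTT Leu — identical.
Codon 6: AAA Lys / AAA Lys — identical.
Codon 7: GTC Val / GTT Val — synonymous.
Codon 8: CTG Leu / CTT Leu — synonymous.
Codon 9: GCA Ala / GCA Ala — identical.
Nonsynonymous differences: 0.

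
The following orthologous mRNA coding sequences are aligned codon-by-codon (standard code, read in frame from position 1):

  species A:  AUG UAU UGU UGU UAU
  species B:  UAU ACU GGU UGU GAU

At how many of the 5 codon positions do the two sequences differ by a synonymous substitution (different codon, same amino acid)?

Codon 1: AUG Met / UAU Tyr — nonsynonymous.
Codon 2: UAU Tyr / ACU Thr — nonsynonymous.
Codon 3: UGU Cys / GGU Gly — nonsynonymous.
Codon 4: UGU Cys / UGU Cys — identical.
Codon 5: UAU Tyr / GAU Asp — nonsynonymous.
Synonymous differences: 0.

0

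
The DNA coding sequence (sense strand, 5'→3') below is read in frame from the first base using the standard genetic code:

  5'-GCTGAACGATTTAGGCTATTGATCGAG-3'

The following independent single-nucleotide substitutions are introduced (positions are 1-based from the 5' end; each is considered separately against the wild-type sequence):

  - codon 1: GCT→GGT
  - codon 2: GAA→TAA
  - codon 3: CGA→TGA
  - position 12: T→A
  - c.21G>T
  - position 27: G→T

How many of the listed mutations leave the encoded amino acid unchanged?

Codon 1: GCT (Ala) → GGT (Gly) — missense.
Codon 2: GAA (Glu) → TAA (Stop) — nonsense.
Codon 3: CGA (Arg) → TGA (Stop) — nonsense.
Codon 4: TTT (Phe) → TTA (Leu) — missense.
Codon 7: TTG (Leu) → TTT (Phe) — missense.
Codon 9: GAG (Glu) → GAT (Asp) — missense.
Synonymous: 0 of 6.

0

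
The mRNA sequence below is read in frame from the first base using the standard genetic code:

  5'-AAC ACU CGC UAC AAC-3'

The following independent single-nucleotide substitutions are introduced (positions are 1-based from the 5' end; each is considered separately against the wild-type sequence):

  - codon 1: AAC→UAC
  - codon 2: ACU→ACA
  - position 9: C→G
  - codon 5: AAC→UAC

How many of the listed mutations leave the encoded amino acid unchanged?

2

Codon 1: AAC (Asn) → UAC (Tyr) — missense.
Codon 2: ACU (Thr) → ACA (Thr) — synonymous.
Codon 3: CGC (Arg) → CGG (Arg) — synonymous.
Codon 5: AAC (Asn) → UAC (Tyr) — missense.
Synonymous: 2 of 4.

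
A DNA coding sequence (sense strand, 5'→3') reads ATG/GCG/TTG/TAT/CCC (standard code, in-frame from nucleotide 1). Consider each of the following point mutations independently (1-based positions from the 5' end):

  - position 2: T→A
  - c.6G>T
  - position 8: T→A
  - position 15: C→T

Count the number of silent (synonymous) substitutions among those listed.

Codon 1: ATG (Met) → AAG (Lys) — missense.
Codon 2: GCG (Ala) → GCT (Ala) — synonymous.
Codon 3: TTG (Leu) → TAG (Stop) — nonsense.
Codon 5: CCC (Pro) → CCT (Pro) — synonymous.
Synonymous: 2 of 4.

2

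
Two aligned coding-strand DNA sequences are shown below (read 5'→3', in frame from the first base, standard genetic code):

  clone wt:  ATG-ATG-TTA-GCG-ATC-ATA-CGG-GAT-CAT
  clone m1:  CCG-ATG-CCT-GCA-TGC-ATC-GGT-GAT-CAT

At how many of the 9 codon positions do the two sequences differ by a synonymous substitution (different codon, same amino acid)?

Codon 1: ATG Met / CCG Pro — nonsynonymous.
Codon 2: ATG Met / ATG Met — identical.
Codon 3: TTA Leu / CCT Pro — nonsynonymous.
Codon 4: GCG Ala / GCA Ala — synonymous.
Codon 5: ATC Ile / TGC Cys — nonsynonymous.
Codon 6: ATA Ile / ATC Ile — synonymous.
Codon 7: CGG Arg / GGT Gly — nonsynonymous.
Codon 8: GAT Asp / GAT Asp — identical.
Codon 9: CAT His / CAT His — identical.
Synonymous differences: 2.

2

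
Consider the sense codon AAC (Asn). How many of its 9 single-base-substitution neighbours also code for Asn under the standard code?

Position 1: none → 0 synonymous.
Position 2: none → 0 synonymous.
Position 3: AAT → 1 synonymous.
Total: 0 + 0 + 1 = 1.

1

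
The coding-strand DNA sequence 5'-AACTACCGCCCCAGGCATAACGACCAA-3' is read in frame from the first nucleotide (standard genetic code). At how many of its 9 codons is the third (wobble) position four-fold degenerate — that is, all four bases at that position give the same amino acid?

2

Codon 1 AAC (Asn): third position 2-fold.
Codon 2 TAC (Tyr): third position 2-fold.
Codon 3 CGC (Arg): third position 4-fold.
Codon 4 CCC (Pro): third position 4-fold.
Codon 5 AGG (Arg): third position 2-fold.
Codon 6 CAT (His): third position 2-fold.
Codon 7 AAC (Asn): third position 2-fold.
Codon 8 GAC (Asp): third position 2-fold.
Codon 9 CAA (Gln): third position 2-fold.
Four-fold degenerate third positions: 2.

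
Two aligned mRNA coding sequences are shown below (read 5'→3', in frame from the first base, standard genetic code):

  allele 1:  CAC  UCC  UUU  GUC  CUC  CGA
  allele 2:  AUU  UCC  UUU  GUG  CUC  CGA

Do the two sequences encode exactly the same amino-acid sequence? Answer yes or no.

no

Codon 1: CAC His / AUU Ile — nonsynonymous.
Codon 2: UCC Ser / UCC Ser — identical.
Codon 3: UUU Phe / UUU Phe — identical.
Codon 4: GUC Val / GUG Val — synonymous.
Codon 5: CUC Leu / CUC Leu — identical.
Codon 6: CGA Arg / CGA Arg — identical.
Nonsynonymous differences: 1 → different protein.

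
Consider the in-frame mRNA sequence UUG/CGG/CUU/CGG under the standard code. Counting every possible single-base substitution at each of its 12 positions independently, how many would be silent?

Codon 1 (UUG, Leu): 2 synonymous substitutions.
Codon 2 (CGG, Arg): 4 synonymous substitutions.
Codon 3 (CUU, Leu): 3 synonymous substitutions.
Codon 4 (CGG, Arg): 4 synonymous substitutions.
Total: 2 + 4 + 3 + 4 = 13.

13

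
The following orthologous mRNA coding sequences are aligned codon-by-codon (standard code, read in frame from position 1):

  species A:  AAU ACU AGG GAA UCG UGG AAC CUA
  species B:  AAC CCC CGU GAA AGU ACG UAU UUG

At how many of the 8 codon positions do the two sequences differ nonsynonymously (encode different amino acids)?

3

Codon 1: AAU Asn / AAC Asn — synonymous.
Codon 2: ACU Thr / CCC Pro — nonsynonymous.
Codon 3: AGG Arg / CGU Arg — synonymous.
Codon 4: GAA Glu / GAA Glu — identical.
Codon 5: UCG Ser / AGU Ser — synonymous.
Codon 6: UGG Trp / ACG Thr — nonsynonymous.
Codon 7: AAC Asn / UAU Tyr — nonsynonymous.
Codon 8: CUA Leu / UUG Leu — synonymous.
Nonsynonymous differences: 3.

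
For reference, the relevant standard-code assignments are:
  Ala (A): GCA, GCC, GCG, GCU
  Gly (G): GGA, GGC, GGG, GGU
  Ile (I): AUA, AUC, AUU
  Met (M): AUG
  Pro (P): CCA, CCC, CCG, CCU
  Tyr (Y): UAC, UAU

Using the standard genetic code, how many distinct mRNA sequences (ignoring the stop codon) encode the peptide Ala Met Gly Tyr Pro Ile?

384

Ala: 4 codons.
Met: 1 codon.
Gly: 4 codons.
Tyr: 2 codons.
Pro: 4 codons.
Ile: 3 codons.
4 × 1 × 4 × 2 × 4 × 3 = 384.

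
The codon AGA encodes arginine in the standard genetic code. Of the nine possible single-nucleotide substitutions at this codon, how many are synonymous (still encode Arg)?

Position 1: CGA → 1 synonymous.
Position 2: none → 0 synonymous.
Position 3: AGG → 1 synonymous.
Total: 1 + 0 + 1 = 2.

2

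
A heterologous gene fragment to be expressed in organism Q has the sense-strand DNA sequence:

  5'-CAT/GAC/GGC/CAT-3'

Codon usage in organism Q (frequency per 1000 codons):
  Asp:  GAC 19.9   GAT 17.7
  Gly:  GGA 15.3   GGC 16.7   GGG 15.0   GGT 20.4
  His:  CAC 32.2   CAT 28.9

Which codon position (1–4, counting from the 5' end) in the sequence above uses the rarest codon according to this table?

Codon 1 CAT (His): 28.9 per 1000.
Codon 2 GAC (Asp): 19.9 per 1000.
Codon 3 GGC (Gly): 16.7 per 1000.
Codon 4 CAT (His): 28.9 per 1000.
Lowest frequency is 16.7 at codon 3.

3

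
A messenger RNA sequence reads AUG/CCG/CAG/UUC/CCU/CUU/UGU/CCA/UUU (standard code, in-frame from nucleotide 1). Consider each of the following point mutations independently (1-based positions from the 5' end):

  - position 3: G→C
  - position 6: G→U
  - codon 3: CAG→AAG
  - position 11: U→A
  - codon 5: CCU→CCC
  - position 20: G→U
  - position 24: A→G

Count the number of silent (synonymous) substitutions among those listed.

3

Codon 1: AUG (Met) → AUC (Ile) — missense.
Codon 2: CCG (Pro) → CCU (Pro) — synonymous.
Codon 3: CAG (Gln) → AAG (Lys) — missense.
Codon 4: UUC (Phe) → UAC (Tyr) — missense.
Codon 5: CCU (Pro) → CCC (Pro) — synonymous.
Codon 7: UGU (Cys) → UUU (Phe) — missense.
Codon 8: CCA (Pro) → CCG (Pro) — synonymous.
Synonymous: 3 of 7.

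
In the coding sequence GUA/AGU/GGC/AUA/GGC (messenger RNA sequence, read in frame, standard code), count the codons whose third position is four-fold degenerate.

Codon 1 GUA (Val): third position 4-fold.
Codon 2 AGU (Ser): third position 2-fold.
Codon 3 GGC (Gly): third position 4-fold.
Codon 4 AUA (Ile): third position 3-fold.
Codon 5 GGC (Gly): third position 4-fold.
Four-fold degenerate third positions: 3.

3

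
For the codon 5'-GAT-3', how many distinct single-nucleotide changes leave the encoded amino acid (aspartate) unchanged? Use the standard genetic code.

Position 1: none → 0 synonymous.
Position 2: none → 0 synonymous.
Position 3: GAC → 1 synonymous.
Total: 0 + 0 + 1 = 1.

1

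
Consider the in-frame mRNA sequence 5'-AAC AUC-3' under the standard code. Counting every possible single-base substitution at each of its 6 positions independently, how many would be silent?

3

Codon 1 (AAC, Asn): 1 synonymous substitution.
Codon 2 (AUC, Ile): 2 synonymous substitutions.
Total: 1 + 2 = 3.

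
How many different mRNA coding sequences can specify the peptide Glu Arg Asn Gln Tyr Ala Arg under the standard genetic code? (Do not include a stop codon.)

2304

Glu: 2 codons.
Arg: 6 codons.
Asn: 2 codons.
Gln: 2 codons.
Tyr: 2 codons.
Ala: 4 codons.
Arg: 6 codons.
2 × 6 × 2 × 2 × 2 × 4 × 6 = 2304.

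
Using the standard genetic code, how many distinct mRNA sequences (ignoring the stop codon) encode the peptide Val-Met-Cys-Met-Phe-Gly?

Val: 4 codons.
Met: 1 codon.
Cys: 2 codons.
Met: 1 codon.
Phe: 2 codons.
Gly: 4 codons.
4 × 1 × 2 × 1 × 2 × 4 = 64.

64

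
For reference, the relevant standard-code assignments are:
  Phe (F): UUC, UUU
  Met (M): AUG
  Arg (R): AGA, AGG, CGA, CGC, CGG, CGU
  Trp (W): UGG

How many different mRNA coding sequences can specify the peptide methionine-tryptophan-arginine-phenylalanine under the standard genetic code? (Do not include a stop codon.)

12

Met: 1 codon.
Trp: 1 codon.
Arg: 6 codons.
Phe: 2 codons.
1 × 1 × 6 × 2 = 12.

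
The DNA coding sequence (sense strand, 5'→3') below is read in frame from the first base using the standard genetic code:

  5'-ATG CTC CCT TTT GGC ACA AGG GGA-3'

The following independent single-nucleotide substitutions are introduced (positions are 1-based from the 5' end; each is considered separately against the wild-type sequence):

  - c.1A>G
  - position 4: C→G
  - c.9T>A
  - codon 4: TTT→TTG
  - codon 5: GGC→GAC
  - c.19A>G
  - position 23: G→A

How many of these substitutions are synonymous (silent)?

1

Codon 1: ATG (Met) → GTG (Val) — missense.
Codon 2: CTC (Leu) → GTC (Val) — missense.
Codon 3: CCT (Pro) → CCA (Pro) — synonymous.
Codon 4: TTT (Phe) → TTG (Leu) — missense.
Codon 5: GGC (Gly) → GAC (Asp) — missense.
Codon 7: AGG (Arg) → GGG (Gly) — missense.
Codon 8: GGA (Gly) → GAA (Glu) — missense.
Synonymous: 1 of 7.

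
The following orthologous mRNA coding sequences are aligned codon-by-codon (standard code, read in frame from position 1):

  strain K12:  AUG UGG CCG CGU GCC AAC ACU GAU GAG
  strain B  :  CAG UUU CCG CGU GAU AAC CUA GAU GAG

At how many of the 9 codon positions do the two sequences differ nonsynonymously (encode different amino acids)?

Codon 1: AUG Met / CAG Gln — nonsynonymous.
Codon 2: UGG Trp / UUU Phe — nonsynonymous.
Codon 3: CCG Pro / CCG Pro — identical.
Codon 4: CGU Arg / CGU Arg — identical.
Codon 5: GCC Ala / GAU Asp — nonsynonymous.
Codon 6: AAC Asn / AAC Asn — identical.
Codon 7: ACU Thr / CUA Leu — nonsynonymous.
Codon 8: GAU Asp / GAU Asp — identical.
Codon 9: GAG Glu / GAG Glu — identical.
Nonsynonymous differences: 4.

4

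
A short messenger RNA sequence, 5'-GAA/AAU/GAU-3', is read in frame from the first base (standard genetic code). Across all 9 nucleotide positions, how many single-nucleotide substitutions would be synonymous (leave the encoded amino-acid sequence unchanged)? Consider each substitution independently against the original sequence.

3

Codon 1 (GAA, Glu): 1 synonymous substitution.
Codon 2 (AAU, Asn): 1 synonymous substitution.
Codon 3 (GAU, Asp): 1 synonymous substitution.
Total: 1 + 1 + 1 = 3.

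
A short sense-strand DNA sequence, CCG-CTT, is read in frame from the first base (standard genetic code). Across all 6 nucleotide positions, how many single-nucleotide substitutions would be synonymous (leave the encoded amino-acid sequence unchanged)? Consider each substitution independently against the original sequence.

6

Codon 1 (CCG, Pro): 3 synonymous substitutions.
Codon 2 (CTT, Leu): 3 synonymous substitutions.
Total: 3 + 3 = 6.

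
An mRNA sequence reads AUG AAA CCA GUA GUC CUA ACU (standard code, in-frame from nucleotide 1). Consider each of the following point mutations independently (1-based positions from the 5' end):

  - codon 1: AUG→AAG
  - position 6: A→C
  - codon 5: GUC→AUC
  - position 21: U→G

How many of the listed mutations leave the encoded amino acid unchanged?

Codon 1: AUG (Met) → AAG (Lys) — missense.
Codon 2: AAA (Lys) → AAC (Asn) — missense.
Codon 5: GUC (Val) → AUC (Ile) — missense.
Codon 7: ACU (Thr) → ACG (Thr) — synonymous.
Synonymous: 1 of 4.

1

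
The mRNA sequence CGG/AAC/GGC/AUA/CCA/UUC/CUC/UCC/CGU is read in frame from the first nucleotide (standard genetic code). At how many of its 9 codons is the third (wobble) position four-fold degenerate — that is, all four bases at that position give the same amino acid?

6

Codon 1 CGG (Arg): third position 4-fold.
Codon 2 AAC (Asn): third position 2-fold.
Codon 3 GGC (Gly): third position 4-fold.
Codon 4 AUA (Ile): third position 3-fold.
Codon 5 CCA (Pro): third position 4-fold.
Codon 6 UUC (Phe): third position 2-fold.
Codon 7 CUC (Leu): third position 4-fold.
Codon 8 UCC (Ser): third position 4-fold.
Codon 9 CGU (Arg): third position 4-fold.
Four-fold degenerate third positions: 6.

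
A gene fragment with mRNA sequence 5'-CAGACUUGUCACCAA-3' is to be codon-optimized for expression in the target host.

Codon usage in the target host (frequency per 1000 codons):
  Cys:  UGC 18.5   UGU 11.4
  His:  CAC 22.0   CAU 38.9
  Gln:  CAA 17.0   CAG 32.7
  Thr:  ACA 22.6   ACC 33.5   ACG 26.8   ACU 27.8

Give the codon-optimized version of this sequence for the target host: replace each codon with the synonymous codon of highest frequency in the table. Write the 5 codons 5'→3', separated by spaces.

Codon 1 (Gln): best is CAG at 32.7.
Codon 2 (Thr): best is ACC at 33.5.
Codon 3 (Cys): best is UGC at 18.5.
Codon 4 (His): best is CAU at 38.9.
Codon 5 (Gln): best is CAG at 32.7.

CAG ACC UGC CAU CAG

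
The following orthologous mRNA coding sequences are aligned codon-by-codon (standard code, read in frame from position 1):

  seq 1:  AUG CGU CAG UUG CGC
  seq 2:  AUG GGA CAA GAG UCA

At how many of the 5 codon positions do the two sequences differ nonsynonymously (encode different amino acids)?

Codon 1: AUG Met / AUG Met — identical.
Codon 2: CGU Arg / GGA Gly — nonsynonymous.
Codon 3: CAG Gln / CAA Gln — synonymous.
Codon 4: UUG Leu / GAG Glu — nonsynonymous.
Codon 5: CGC Arg / UCA Ser — nonsynonymous.
Nonsynonymous differences: 3.

3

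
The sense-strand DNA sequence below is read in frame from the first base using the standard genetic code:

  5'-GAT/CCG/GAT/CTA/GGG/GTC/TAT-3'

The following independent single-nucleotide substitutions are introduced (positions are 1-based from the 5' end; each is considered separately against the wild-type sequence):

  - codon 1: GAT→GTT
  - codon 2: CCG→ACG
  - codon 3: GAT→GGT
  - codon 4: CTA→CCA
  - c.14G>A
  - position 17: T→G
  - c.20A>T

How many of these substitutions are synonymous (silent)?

0

Codon 1: GAT (Asp) → GTT (Val) — missense.
Codon 2: CCG (Pro) → ACG (Thr) — missense.
Codon 3: GAT (Asp) → GGT (Gly) — missense.
Codon 4: CTA (Leu) → CCA (Pro) — missense.
Codon 5: GGG (Gly) → GAG (Glu) — missense.
Codon 6: GTC (Val) → GGC (Gly) — missense.
Codon 7: TAT (Tyr) → TTT (Phe) — missense.
Synonymous: 0 of 7.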